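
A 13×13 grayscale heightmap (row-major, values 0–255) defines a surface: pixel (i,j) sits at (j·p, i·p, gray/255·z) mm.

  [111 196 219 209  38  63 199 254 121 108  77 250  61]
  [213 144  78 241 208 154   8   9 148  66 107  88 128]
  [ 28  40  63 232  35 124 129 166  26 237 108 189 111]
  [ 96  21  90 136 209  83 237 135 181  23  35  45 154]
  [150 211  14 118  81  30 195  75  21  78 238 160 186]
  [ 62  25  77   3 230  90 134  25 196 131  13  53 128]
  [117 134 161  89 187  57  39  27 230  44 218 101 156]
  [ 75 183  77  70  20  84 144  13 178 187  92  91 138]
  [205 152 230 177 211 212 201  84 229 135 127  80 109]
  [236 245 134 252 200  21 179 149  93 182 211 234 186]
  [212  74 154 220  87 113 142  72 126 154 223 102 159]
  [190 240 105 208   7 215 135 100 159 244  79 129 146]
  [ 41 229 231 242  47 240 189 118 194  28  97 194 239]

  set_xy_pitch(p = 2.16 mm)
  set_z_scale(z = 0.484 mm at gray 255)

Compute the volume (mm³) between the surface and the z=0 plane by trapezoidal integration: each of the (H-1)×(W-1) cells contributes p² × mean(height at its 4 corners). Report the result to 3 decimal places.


height_mm = gray/255 × 0.484; cell vol = 2.16² × mean(4 corners)
unit = 2.16² × 0.484 / (4×255) = 0.00221387 mm³ per gray-sum
row 0: Σ corner-gray over 12 cells = 6483  → 14.3525
row 1: Σ corner-gray over 12 cells = 5680  → 12.5748
row 2: Σ corner-gray over 12 cells = 5477  → 12.1254
row 3: Σ corner-gray over 12 cells = 5418  → 11.9948
row 4: Σ corner-gray over 12 cells = 4922  → 10.8967
row 5: Σ corner-gray over 12 cells = 4991  → 11.0494
row 6: Σ corner-gray over 12 cells = 5338  → 11.8177
row 7: Σ corner-gray over 12 cells = 6481  → 14.3481
row 8: Σ corner-gray over 12 cells = 8212  → 18.1803
row 9: Σ corner-gray over 12 cells = 7527  → 16.6638
row 10: Σ corner-gray over 12 cells = 6883  → 15.2381
row 11: Σ corner-gray over 12 cells = 7476  → 16.5509
Σ rows: total corner-gray = 74888  → 165.7925 mm³

165.793


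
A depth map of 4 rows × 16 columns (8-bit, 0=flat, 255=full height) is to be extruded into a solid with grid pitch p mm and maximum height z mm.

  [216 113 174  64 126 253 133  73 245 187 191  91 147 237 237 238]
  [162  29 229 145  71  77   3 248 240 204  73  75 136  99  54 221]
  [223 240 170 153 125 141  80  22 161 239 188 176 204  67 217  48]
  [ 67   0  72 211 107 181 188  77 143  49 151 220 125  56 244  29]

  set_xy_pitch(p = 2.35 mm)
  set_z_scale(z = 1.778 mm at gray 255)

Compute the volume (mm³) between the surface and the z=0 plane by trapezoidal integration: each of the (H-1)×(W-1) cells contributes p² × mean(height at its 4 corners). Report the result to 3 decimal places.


245.591

height_mm = gray/255 × 1.778; cell vol = 2.35² × mean(4 corners)
unit = 2.35² × 1.778 / (4×255) = 0.00962648 mm³ per gray-sum
row 0: Σ corner-gray over 15 cells = 8745  → 84.1835
row 1: Σ corner-gray over 15 cells = 8386  → 80.7276
row 2: Σ corner-gray over 15 cells = 8381  → 80.6795
Σ rows: total corner-gray = 25512  → 245.5906 mm³


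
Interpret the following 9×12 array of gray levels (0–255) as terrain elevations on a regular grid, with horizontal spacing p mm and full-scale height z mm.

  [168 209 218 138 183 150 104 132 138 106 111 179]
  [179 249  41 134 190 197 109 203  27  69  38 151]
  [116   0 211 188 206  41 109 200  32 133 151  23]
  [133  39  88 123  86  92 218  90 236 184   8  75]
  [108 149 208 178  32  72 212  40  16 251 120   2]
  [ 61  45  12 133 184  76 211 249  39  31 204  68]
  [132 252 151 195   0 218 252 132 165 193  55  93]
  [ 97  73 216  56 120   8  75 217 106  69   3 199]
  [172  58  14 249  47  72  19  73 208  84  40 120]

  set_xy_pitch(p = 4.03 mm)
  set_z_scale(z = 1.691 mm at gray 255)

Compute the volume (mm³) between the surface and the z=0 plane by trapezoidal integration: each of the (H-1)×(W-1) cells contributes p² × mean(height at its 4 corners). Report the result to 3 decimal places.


1159.358

height_mm = gray/255 × 1.691; cell vol = 4.03² × mean(4 corners)
unit = 4.03² × 1.691 / (4×255) = 0.0269249 mm³ per gray-sum
row 0: Σ corner-gray over 11 cells = 6169  → 166.0995
row 1: Σ corner-gray over 11 cells = 5525  → 148.7599
row 2: Σ corner-gray over 11 cells = 5217  → 140.4670
row 3: Σ corner-gray over 11 cells = 5202  → 140.0631
row 4: Σ corner-gray over 11 cells = 5163  → 139.0131
row 5: Σ corner-gray over 11 cells = 5948  → 160.1491
row 6: Σ corner-gray over 11 cells = 5633  → 151.6678
row 7: Σ corner-gray over 11 cells = 4202  → 113.1383
Σ rows: total corner-gray = 43059  → 1159.3577 mm³


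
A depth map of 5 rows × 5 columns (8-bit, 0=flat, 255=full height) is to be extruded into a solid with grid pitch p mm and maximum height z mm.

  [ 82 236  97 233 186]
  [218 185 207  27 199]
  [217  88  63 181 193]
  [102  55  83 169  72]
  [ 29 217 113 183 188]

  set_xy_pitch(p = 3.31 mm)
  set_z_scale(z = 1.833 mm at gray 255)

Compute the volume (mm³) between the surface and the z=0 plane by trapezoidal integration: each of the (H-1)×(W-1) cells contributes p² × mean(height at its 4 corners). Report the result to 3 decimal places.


height_mm = gray/255 × 1.833; cell vol = 3.31² × mean(4 corners)
unit = 3.31² × 1.833 / (4×255) = 0.0196888 mm³ per gray-sum
row 0: Σ corner-gray over 4 cells = 2655  → 52.2736
row 1: Σ corner-gray over 4 cells = 2329  → 45.8551
row 2: Σ corner-gray over 4 cells = 1862  → 36.6605
row 3: Σ corner-gray over 4 cells = 2031  → 39.9879
Σ rows: total corner-gray = 8877  → 174.7771 mm³

174.777


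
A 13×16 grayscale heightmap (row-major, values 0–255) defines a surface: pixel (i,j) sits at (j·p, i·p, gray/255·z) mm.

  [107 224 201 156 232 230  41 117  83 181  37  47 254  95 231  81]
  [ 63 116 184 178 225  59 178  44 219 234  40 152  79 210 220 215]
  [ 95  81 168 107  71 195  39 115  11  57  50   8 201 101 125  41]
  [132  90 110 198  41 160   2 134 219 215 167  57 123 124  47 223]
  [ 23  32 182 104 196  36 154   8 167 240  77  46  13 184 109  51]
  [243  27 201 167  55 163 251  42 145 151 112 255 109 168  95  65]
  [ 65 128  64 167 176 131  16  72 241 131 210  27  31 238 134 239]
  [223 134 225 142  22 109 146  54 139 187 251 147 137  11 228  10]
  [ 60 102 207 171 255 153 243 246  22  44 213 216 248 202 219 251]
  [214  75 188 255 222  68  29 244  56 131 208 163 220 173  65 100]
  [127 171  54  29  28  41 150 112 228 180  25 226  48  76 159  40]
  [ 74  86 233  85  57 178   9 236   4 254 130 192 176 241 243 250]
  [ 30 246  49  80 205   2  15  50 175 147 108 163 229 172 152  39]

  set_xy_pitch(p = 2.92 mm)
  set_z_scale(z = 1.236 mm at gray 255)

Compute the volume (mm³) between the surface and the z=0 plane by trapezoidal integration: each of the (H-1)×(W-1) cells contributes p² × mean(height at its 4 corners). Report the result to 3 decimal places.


height_mm = gray/255 × 1.236; cell vol = 2.92² × mean(4 corners)
unit = 2.92² × 1.236 / (4×255) = 0.010332 mm³ per gray-sum
row 0: Σ corner-gray over 15 cells = 9000  → 92.9879
row 1: Σ corner-gray over 15 cells = 7348  → 75.9195
row 2: Σ corner-gray over 15 cells = 6523  → 67.3956
row 3: Σ corner-gray over 15 cells = 6899  → 71.2804
row 4: Σ corner-gray over 15 cells = 7360  → 76.0435
row 5: Σ corner-gray over 15 cells = 8026  → 82.9246
row 6: Σ corner-gray over 15 cells = 7933  → 81.9637
row 7: Σ corner-gray over 15 cells = 9490  → 98.0506
row 8: Σ corner-gray over 15 cells = 9901  → 102.2970
row 9: Σ corner-gray over 15 cells = 7729  → 79.8560
row 10: Σ corner-gray over 15 cells = 7793  → 80.5172
row 11: Σ corner-gray over 15 cells = 8227  → 85.0013
Σ rows: total corner-gray = 96229  → 994.2371 mm³

994.237


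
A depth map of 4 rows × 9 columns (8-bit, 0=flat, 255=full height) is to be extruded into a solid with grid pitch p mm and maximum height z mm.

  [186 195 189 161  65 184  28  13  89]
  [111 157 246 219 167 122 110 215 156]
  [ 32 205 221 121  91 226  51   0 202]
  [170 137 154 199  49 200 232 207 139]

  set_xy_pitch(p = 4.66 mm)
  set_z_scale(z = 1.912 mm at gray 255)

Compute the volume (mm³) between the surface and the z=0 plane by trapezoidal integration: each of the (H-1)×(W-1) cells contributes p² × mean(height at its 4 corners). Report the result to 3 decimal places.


578.678

height_mm = gray/255 × 1.912; cell vol = 4.66² × mean(4 corners)
unit = 4.66² × 1.912 / (4×255) = 0.0407061 mm³ per gray-sum
row 0: Σ corner-gray over 8 cells = 4684  → 190.6674
row 1: Σ corner-gray over 8 cells = 4803  → 195.5114
row 2: Σ corner-gray over 8 cells = 4729  → 192.4992
Σ rows: total corner-gray = 14216  → 578.6780 mm³


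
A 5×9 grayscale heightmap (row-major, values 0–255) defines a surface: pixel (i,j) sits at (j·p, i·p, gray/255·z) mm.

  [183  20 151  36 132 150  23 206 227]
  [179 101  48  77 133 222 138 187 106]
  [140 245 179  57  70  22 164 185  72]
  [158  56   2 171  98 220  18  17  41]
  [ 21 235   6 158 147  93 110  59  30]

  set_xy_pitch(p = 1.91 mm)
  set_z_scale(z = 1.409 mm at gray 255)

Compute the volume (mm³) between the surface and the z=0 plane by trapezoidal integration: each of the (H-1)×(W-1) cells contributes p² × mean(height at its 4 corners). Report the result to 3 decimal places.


73.298

height_mm = gray/255 × 1.409; cell vol = 1.91² × mean(4 corners)
unit = 1.91² × 1.409 / (4×255) = 0.00503939 mm³ per gray-sum
row 0: Σ corner-gray over 8 cells = 3943  → 19.8703
row 1: Σ corner-gray over 8 cells = 4153  → 20.9286
row 2: Σ corner-gray over 8 cells = 3419  → 17.2297
row 3: Σ corner-gray over 8 cells = 3030  → 15.2693
Σ rows: total corner-gray = 14545  → 73.2979 mm³


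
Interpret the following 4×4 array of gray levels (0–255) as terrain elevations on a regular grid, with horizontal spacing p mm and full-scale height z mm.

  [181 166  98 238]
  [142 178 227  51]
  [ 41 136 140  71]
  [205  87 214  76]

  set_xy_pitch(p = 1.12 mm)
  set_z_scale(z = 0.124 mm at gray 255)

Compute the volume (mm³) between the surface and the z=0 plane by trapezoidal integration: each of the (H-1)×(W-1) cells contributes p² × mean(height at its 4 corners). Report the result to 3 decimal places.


0.787

height_mm = gray/255 × 0.124; cell vol = 1.12² × mean(4 corners)
unit = 1.12² × 0.124 / (4×255) = 0.000152496 mm³ per gray-sum
row 0: Σ corner-gray over 3 cells = 1950  → 0.2974
row 1: Σ corner-gray over 3 cells = 1667  → 0.2542
row 2: Σ corner-gray over 3 cells = 1547  → 0.2359
Σ rows: total corner-gray = 5164  → 0.7875 mm³


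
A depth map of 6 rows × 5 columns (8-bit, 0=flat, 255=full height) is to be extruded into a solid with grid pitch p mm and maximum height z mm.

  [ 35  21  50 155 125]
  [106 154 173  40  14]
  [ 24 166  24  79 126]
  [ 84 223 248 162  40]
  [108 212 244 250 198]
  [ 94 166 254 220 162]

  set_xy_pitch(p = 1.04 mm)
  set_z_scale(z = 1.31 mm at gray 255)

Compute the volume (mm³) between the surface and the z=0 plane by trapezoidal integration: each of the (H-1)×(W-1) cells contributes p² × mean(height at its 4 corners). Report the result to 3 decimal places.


height_mm = gray/255 × 1.31; cell vol = 1.04² × mean(4 corners)
unit = 1.04² × 1.31 / (4×255) = 0.00138911 mm³ per gray-sum
row 0: Σ corner-gray over 4 cells = 1466  → 2.0364
row 1: Σ corner-gray over 4 cells = 1542  → 2.1420
row 2: Σ corner-gray over 4 cells = 2078  → 2.8866
row 3: Σ corner-gray over 4 cells = 3108  → 4.3174
row 4: Σ corner-gray over 4 cells = 3254  → 4.5202
Σ rows: total corner-gray = 11448  → 15.9026 mm³

15.903


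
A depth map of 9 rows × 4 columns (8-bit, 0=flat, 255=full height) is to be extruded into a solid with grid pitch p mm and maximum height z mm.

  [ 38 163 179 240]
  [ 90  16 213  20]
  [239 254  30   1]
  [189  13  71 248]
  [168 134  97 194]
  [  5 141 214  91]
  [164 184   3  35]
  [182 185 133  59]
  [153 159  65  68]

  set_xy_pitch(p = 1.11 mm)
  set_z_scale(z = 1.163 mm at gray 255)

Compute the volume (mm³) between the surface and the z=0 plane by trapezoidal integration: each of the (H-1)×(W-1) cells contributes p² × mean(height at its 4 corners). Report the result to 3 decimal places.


16.511

height_mm = gray/255 × 1.163; cell vol = 1.11² × mean(4 corners)
unit = 1.11² × 1.163 / (4×255) = 0.00140484 mm³ per gray-sum
row 0: Σ corner-gray over 3 cells = 1530  → 2.1494
row 1: Σ corner-gray over 3 cells = 1376  → 1.9331
row 2: Σ corner-gray over 3 cells = 1413  → 1.9850
row 3: Σ corner-gray over 3 cells = 1429  → 2.0075
row 4: Σ corner-gray over 3 cells = 1630  → 2.2899
row 5: Σ corner-gray over 3 cells = 1379  → 1.9373
row 6: Σ corner-gray over 3 cells = 1450  → 2.0370
row 7: Σ corner-gray over 3 cells = 1546  → 2.1719
Σ rows: total corner-gray = 11753  → 16.5110 mm³


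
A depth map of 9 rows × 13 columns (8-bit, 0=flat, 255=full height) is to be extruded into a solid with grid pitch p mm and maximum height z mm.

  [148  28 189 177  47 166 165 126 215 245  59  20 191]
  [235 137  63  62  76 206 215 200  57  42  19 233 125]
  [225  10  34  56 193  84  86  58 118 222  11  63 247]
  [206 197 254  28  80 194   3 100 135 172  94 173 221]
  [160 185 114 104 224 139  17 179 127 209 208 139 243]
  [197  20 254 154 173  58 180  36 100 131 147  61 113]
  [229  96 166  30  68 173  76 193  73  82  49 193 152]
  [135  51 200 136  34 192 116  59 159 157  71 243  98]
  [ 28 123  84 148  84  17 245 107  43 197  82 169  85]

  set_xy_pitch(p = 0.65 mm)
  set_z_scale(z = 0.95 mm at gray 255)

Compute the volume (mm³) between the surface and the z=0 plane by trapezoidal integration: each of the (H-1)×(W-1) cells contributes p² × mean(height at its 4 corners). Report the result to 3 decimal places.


height_mm = gray/255 × 0.95; cell vol = 0.65² × mean(4 corners)
unit = 0.65² × 0.95 / (4×255) = 0.000393505 mm³ per gray-sum
row 0: Σ corner-gray over 12 cells = 6193  → 2.4370
row 1: Σ corner-gray over 12 cells = 5322  → 2.0942
row 2: Σ corner-gray over 12 cells = 5629  → 2.2150
row 3: Σ corner-gray over 12 cells = 6980  → 2.7467
row 4: Σ corner-gray over 12 cells = 6631  → 2.6093
row 5: Σ corner-gray over 12 cells = 5717  → 2.2497
row 6: Σ corner-gray over 12 cells = 5848  → 2.3012
row 7: Σ corner-gray over 12 cells = 5780  → 2.2745
Σ rows: total corner-gray = 48100  → 18.9276 mm³

18.928


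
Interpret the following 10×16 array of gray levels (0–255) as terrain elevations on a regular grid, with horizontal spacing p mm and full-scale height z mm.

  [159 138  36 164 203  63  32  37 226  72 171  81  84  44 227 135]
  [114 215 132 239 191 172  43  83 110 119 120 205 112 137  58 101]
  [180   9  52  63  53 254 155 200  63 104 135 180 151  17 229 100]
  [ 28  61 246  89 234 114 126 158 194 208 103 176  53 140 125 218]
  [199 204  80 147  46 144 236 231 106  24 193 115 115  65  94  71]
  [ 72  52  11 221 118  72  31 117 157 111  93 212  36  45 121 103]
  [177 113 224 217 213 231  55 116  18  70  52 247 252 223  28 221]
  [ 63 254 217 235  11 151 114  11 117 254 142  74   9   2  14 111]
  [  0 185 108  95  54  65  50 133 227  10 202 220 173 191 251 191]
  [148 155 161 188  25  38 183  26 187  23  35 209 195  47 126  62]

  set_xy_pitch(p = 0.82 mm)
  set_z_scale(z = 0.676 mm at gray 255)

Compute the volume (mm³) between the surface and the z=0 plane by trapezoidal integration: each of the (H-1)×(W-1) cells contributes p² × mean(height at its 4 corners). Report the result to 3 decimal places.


30.555

height_mm = gray/255 × 0.676; cell vol = 0.82² × mean(4 corners)
unit = 0.82² × 0.676 / (4×255) = 0.00044563 mm³ per gray-sum
row 0: Σ corner-gray over 15 cells = 7537  → 3.3587
row 1: Σ corner-gray over 15 cells = 7697  → 3.4300
row 2: Σ corner-gray over 15 cells = 7910  → 3.5249
row 3: Σ corner-gray over 15 cells = 8170  → 3.6408
row 4: Σ corner-gray over 15 cells = 6839  → 3.0477
row 5: Σ corner-gray over 15 cells = 7485  → 3.3355
row 6: Σ corner-gray over 15 cells = 7900  → 3.5205
row 7: Σ corner-gray over 15 cells = 7503  → 3.3436
row 8: Σ corner-gray over 15 cells = 7525  → 3.3534
Σ rows: total corner-gray = 68566  → 30.5551 mm³


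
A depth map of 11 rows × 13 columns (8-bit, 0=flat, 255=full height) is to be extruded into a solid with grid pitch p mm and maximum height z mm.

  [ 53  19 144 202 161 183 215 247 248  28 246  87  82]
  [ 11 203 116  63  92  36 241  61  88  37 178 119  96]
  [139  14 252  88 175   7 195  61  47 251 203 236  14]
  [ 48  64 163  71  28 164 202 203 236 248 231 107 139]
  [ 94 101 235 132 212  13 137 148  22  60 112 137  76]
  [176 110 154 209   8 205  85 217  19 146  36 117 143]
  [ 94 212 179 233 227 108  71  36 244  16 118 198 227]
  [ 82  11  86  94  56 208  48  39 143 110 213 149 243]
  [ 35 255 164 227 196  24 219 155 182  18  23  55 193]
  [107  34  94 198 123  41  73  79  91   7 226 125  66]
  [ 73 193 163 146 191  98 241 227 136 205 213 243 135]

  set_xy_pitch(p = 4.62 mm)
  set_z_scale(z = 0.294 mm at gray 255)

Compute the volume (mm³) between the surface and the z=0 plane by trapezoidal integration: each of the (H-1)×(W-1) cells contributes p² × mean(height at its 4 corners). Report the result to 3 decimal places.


height_mm = gray/255 × 0.294; cell vol = 4.62² × mean(4 corners)
unit = 4.62² × 0.294 / (4×255) = 0.00615221 mm³ per gray-sum
row 0: Σ corner-gray over 12 cells = 6270  → 38.5744
row 1: Σ corner-gray over 12 cells = 5786  → 35.5967
row 2: Σ corner-gray over 12 cells = 6832  → 42.0319
row 3: Σ corner-gray over 12 cells = 6409  → 39.4295
row 4: Σ corner-gray over 12 cells = 5719  → 35.1845
row 5: Σ corner-gray over 12 cells = 6536  → 40.2108
row 6: Σ corner-gray over 12 cells = 6244  → 38.4144
row 7: Σ corner-gray over 12 cells = 5903  → 36.3165
row 8: Σ corner-gray over 12 cells = 5619  → 34.5693
row 9: Σ corner-gray over 12 cells = 6675  → 41.0660
Σ rows: total corner-gray = 61993  → 381.3939 mm³

381.394


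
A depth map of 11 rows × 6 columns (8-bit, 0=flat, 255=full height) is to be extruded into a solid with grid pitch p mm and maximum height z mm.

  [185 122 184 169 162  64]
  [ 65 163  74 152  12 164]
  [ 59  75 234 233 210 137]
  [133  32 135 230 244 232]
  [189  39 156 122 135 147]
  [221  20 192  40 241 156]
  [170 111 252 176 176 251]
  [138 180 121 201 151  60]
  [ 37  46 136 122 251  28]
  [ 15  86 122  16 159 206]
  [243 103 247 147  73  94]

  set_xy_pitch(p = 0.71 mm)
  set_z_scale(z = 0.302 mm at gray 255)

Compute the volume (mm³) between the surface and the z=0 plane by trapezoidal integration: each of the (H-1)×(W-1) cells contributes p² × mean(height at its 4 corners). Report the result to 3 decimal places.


4.178

height_mm = gray/255 × 0.302; cell vol = 0.71² × mean(4 corners)
unit = 0.71² × 0.302 / (4×255) = 0.000149253 mm³ per gray-sum
row 0: Σ corner-gray over 5 cells = 2554  → 0.3812
row 1: Σ corner-gray over 5 cells = 2731  → 0.4076
row 2: Σ corner-gray over 5 cells = 3347  → 0.4996
row 3: Σ corner-gray over 5 cells = 2887  → 0.4309
row 4: Σ corner-gray over 5 cells = 2603  → 0.3885
row 5: Σ corner-gray over 5 cells = 3214  → 0.4797
row 6: Σ corner-gray over 5 cells = 3355  → 0.5007
row 7: Σ corner-gray over 5 cells = 2679  → 0.3998
row 8: Σ corner-gray over 5 cells = 2162  → 0.3227
row 9: Σ corner-gray over 5 cells = 2464  → 0.3678
Σ rows: total corner-gray = 27996  → 4.1785 mm³


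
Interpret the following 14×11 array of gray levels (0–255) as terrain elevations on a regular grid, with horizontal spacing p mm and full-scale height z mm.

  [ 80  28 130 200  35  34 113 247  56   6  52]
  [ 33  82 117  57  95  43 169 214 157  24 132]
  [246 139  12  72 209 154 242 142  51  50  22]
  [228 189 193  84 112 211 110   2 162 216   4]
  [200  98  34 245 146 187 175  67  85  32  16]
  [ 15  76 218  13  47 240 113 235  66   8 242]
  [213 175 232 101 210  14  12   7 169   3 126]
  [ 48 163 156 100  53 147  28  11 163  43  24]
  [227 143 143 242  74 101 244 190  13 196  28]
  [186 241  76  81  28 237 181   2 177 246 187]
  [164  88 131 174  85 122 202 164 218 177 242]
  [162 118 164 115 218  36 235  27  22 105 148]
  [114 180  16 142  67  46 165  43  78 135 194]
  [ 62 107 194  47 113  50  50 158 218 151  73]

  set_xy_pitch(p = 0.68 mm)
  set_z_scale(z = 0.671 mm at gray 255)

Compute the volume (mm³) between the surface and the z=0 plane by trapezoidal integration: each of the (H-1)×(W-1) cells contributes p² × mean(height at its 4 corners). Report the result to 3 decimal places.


19.107

height_mm = gray/255 × 0.671; cell vol = 0.68² × mean(4 corners)
unit = 0.68² × 0.671 / (4×255) = 0.000304187 mm³ per gray-sum
row 0: Σ corner-gray over 10 cells = 3911  → 1.1897
row 1: Σ corner-gray over 10 cells = 4491  → 1.3661
row 2: Σ corner-gray over 10 cells = 5200  → 1.5818
row 3: Σ corner-gray over 10 cells = 5144  → 1.5647
row 4: Σ corner-gray over 10 cells = 4643  → 1.4123
row 5: Σ corner-gray over 10 cells = 4474  → 1.3609
row 6: Σ corner-gray over 10 cells = 3985  → 1.2122
row 7: Σ corner-gray over 10 cells = 4747  → 1.4440
row 8: Σ corner-gray over 10 cells = 5858  → 1.7819
row 9: Σ corner-gray over 10 cells = 6039  → 1.8370
row 10: Σ corner-gray over 10 cells = 5518  → 1.6785
row 11: Σ corner-gray over 10 cells = 4442  → 1.3512
row 12: Σ corner-gray over 10 cells = 4363  → 1.3272
Σ rows: total corner-gray = 62815  → 19.1075 mm³


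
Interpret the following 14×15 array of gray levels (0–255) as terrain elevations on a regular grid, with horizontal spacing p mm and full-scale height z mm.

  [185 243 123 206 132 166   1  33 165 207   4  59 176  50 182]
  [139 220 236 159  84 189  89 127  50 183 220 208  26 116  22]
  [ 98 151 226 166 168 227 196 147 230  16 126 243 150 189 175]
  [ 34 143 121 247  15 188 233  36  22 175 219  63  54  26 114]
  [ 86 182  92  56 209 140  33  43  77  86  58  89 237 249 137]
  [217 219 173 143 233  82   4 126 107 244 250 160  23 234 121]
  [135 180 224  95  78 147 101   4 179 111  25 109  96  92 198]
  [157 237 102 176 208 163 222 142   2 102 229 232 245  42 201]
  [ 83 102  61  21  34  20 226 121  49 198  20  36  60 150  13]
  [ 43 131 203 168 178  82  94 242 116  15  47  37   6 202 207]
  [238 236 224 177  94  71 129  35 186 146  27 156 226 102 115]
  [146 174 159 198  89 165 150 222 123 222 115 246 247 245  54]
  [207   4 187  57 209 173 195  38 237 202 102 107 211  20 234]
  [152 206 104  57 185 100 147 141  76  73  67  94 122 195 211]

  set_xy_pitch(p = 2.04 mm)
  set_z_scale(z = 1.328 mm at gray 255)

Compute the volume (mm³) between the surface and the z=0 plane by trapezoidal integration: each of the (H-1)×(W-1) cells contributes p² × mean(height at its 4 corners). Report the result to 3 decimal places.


533.946

height_mm = gray/255 × 1.328; cell vol = 2.04² × mean(4 corners)
unit = 2.04² × 1.328 / (4×255) = 0.00541824 mm³ per gray-sum
row 0: Σ corner-gray over 14 cells = 7472  → 40.4851
row 1: Σ corner-gray over 14 cells = 8718  → 47.2362
row 2: Σ corner-gray over 14 cells = 7975  → 43.2105
row 3: Σ corner-gray over 14 cells = 6557  → 35.5274
row 4: Σ corner-gray over 14 cells = 7659  → 41.4983
row 5: Σ corner-gray over 14 cells = 7549  → 40.9023
row 6: Σ corner-gray over 14 cells = 7777  → 42.1377
row 7: Σ corner-gray over 14 cells = 6854  → 37.1366
row 8: Σ corner-gray over 14 cells = 5584  → 30.2555
row 9: Σ corner-gray over 14 cells = 7263  → 39.3527
row 10: Σ corner-gray over 14 cells = 8881  → 48.1194
row 11: Σ corner-gray over 14 cells = 8835  → 47.8702
row 12: Σ corner-gray over 14 cells = 7422  → 40.2142
Σ rows: total corner-gray = 98546  → 533.9459 mm³


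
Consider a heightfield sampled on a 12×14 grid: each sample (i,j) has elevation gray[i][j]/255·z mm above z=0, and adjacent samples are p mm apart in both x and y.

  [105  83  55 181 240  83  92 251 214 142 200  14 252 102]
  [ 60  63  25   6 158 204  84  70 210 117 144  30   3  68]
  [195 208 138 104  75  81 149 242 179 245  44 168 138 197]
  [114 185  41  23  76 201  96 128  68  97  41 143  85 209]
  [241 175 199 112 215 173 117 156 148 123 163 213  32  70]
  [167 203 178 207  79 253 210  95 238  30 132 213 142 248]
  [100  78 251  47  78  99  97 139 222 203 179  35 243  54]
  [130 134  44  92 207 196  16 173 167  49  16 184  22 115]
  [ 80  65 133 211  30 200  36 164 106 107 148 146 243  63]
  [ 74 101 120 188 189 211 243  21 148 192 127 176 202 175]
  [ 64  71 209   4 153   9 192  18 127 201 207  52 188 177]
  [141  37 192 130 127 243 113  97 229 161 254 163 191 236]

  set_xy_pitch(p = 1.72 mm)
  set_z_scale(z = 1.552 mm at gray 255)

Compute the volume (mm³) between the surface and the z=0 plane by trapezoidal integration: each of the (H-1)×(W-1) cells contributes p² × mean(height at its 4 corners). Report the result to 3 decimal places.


343.953

height_mm = gray/255 × 1.552; cell vol = 1.72² × mean(4 corners)
unit = 1.72² × 1.552 / (4×255) = 0.00450141 mm³ per gray-sum
row 0: Σ corner-gray over 13 cells = 6177  → 27.8052
row 1: Σ corner-gray over 13 cells = 6290  → 28.3139
row 2: Σ corner-gray over 13 cells = 6625  → 29.8218
row 3: Σ corner-gray over 13 cells = 6654  → 29.9524
row 4: Σ corner-gray over 13 cells = 8338  → 37.5327
row 5: Σ corner-gray over 13 cells = 7871  → 35.4306
row 6: Σ corner-gray over 13 cells = 6341  → 28.5434
row 7: Σ corner-gray over 13 cells = 6166  → 27.7557
row 8: Σ corner-gray over 13 cells = 7406  → 33.3374
row 9: Σ corner-gray over 13 cells = 7188  → 32.3561
row 10: Σ corner-gray over 13 cells = 7354  → 33.1034
Σ rows: total corner-gray = 76410  → 343.9526 mm³


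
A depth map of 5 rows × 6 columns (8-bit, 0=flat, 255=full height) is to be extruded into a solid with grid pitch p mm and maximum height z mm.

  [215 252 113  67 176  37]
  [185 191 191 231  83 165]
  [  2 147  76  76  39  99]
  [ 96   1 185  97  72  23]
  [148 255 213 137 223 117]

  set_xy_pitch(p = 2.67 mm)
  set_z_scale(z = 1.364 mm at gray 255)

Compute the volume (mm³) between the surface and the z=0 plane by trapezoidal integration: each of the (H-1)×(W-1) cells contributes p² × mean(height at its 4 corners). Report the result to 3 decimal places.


height_mm = gray/255 × 1.364; cell vol = 2.67² × mean(4 corners)
unit = 2.67² × 1.364 / (4×255) = 0.00953316 mm³ per gray-sum
row 0: Σ corner-gray over 5 cells = 3210  → 30.6014
row 1: Σ corner-gray over 5 cells = 2519  → 24.0140
row 2: Σ corner-gray over 5 cells = 1606  → 15.3102
row 3: Σ corner-gray over 5 cells = 2750  → 26.2162
Σ rows: total corner-gray = 10085  → 96.1419 mm³

96.142


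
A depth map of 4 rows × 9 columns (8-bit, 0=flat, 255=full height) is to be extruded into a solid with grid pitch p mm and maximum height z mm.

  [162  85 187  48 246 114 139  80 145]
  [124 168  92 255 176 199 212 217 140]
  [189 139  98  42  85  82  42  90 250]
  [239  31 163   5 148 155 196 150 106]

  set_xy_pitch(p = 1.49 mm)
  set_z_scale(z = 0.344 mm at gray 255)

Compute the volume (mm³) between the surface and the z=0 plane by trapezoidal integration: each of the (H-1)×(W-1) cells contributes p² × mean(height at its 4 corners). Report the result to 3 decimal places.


height_mm = gray/255 × 0.344; cell vol = 1.49² × mean(4 corners)
unit = 1.49² × 0.344 / (4×255) = 0.00074874 mm³ per gray-sum
row 0: Σ corner-gray over 8 cells = 5007  → 3.7489
row 1: Σ corner-gray over 8 cells = 4497  → 3.3671
row 2: Σ corner-gray over 8 cells = 3636  → 2.7224
Σ rows: total corner-gray = 13140  → 9.8384 mm³

9.838


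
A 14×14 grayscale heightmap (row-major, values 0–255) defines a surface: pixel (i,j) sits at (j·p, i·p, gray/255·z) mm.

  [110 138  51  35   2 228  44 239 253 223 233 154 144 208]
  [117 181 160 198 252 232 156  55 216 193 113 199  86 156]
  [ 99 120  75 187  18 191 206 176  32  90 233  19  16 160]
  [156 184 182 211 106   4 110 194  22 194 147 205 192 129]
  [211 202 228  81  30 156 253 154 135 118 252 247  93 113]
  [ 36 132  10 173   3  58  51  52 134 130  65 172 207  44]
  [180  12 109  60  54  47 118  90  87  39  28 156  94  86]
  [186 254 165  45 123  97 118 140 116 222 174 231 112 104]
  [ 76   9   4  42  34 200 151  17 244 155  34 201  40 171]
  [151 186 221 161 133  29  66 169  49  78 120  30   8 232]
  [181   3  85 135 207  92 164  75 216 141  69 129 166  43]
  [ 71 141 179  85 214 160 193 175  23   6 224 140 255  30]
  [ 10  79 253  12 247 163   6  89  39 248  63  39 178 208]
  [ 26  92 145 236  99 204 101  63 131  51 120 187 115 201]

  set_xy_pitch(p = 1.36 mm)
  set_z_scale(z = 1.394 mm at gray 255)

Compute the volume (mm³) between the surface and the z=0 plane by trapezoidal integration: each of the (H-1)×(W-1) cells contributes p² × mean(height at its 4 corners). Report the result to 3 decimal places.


215.481

height_mm = gray/255 × 1.394; cell vol = 1.36² × mean(4 corners)
unit = 1.36² × 1.394 / (4×255) = 0.00252779 mm³ per gray-sum
row 0: Σ corner-gray over 13 cells = 8161  → 20.6293
row 1: Σ corner-gray over 13 cells = 7340  → 18.5540
row 2: Σ corner-gray over 13 cells = 6772  → 17.1182
row 3: Σ corner-gray over 13 cells = 8009  → 20.2450
row 4: Σ corner-gray over 13 cells = 6676  → 16.8755
row 5: Σ corner-gray over 13 cells = 4508  → 11.3953
row 6: Σ corner-gray over 13 cells = 5938  → 15.0100
row 7: Σ corner-gray over 13 cells = 6393  → 16.1601
row 8: Σ corner-gray over 13 cells = 5392  → 13.6298
row 9: Σ corner-gray over 13 cells = 6071  → 15.3462
row 10: Σ corner-gray over 13 cells = 6879  → 17.3886
row 11: Σ corner-gray over 13 cells = 6741  → 17.0398
row 12: Σ corner-gray over 13 cells = 6365  → 16.0894
Σ rows: total corner-gray = 85245  → 215.4812 mm³


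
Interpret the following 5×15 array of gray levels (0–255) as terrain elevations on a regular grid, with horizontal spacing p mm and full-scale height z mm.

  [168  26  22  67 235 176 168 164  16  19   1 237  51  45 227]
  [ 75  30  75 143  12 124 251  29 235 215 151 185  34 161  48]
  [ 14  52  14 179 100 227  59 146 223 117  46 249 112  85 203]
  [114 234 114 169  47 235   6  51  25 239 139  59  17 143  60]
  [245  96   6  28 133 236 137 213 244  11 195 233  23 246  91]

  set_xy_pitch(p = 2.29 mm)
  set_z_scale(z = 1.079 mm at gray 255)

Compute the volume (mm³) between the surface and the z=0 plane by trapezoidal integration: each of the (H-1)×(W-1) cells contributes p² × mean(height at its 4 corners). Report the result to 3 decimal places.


height_mm = gray/255 × 1.079; cell vol = 2.29² × mean(4 corners)
unit = 2.29² × 1.079 / (4×255) = 0.00554744 mm³ per gray-sum
row 0: Σ corner-gray over 14 cells = 6262  → 34.7380
row 1: Σ corner-gray over 14 cells = 6848  → 37.9888
row 2: Σ corner-gray over 14 cells = 6565  → 36.4189
row 3: Σ corner-gray over 14 cells = 7068  → 39.2093
Σ rows: total corner-gray = 26743  → 148.3551 mm³

148.355


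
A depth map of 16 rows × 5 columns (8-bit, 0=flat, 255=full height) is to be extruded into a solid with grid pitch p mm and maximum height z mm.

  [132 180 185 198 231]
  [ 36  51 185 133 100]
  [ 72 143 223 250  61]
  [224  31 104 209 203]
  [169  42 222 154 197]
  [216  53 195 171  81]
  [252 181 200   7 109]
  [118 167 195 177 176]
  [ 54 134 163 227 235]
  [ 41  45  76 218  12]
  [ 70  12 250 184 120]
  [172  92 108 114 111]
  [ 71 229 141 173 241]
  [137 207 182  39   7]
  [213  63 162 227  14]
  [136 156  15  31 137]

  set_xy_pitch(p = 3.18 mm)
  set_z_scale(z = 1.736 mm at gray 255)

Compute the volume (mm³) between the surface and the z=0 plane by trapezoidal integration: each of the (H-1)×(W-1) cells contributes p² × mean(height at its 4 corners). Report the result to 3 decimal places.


580.799

height_mm = gray/255 × 1.736; cell vol = 3.18² × mean(4 corners)
unit = 3.18² × 1.736 / (4×255) = 0.0172109 mm³ per gray-sum
row 0: Σ corner-gray over 4 cells = 2363  → 40.6694
row 1: Σ corner-gray over 4 cells = 2239  → 38.5352
row 2: Σ corner-gray over 4 cells = 2480  → 42.6831
row 3: Σ corner-gray over 4 cells = 2317  → 39.8777
row 4: Σ corner-gray over 4 cells = 2337  → 40.2219
row 5: Σ corner-gray over 4 cells = 2272  → 39.1032
row 6: Σ corner-gray over 4 cells = 2509  → 43.1822
row 7: Σ corner-gray over 4 cells = 2709  → 46.6244
row 8: Σ corner-gray over 4 cells = 2068  → 35.5922
row 9: Σ corner-gray over 4 cells = 1813  → 31.2034
row 10: Σ corner-gray over 4 cells = 1993  → 34.3013
row 11: Σ corner-gray over 4 cells = 2309  → 39.7400
row 12: Σ corner-gray over 4 cells = 2398  → 41.2718
row 13: Σ corner-gray over 4 cells = 2131  → 36.6764
row 14: Σ corner-gray over 4 cells = 1808  → 31.1173
Σ rows: total corner-gray = 33746  → 580.7993 mm³


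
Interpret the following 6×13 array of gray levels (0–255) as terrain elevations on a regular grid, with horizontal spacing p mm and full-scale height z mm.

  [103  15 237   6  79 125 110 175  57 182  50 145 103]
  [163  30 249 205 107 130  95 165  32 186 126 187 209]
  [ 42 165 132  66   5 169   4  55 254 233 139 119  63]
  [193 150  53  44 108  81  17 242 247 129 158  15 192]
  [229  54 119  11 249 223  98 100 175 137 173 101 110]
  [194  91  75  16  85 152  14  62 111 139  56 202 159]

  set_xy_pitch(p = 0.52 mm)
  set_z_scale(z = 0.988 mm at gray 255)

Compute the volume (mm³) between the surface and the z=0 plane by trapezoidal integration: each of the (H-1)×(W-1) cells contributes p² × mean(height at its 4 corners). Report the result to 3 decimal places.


height_mm = gray/255 × 0.988; cell vol = 0.52² × mean(4 corners)
unit = 0.52² × 0.988 / (4×255) = 0.000261917 mm³ per gray-sum
row 0: Σ corner-gray over 12 cells = 5964  → 1.5621
row 1: Σ corner-gray over 12 cells = 6183  → 1.6194
row 2: Σ corner-gray over 12 cells = 5660  → 1.4824
row 3: Σ corner-gray over 12 cells = 6092  → 1.5956
row 4: Σ corner-gray over 12 cells = 5578  → 1.4610
Σ rows: total corner-gray = 29477  → 7.7205 mm³

7.721


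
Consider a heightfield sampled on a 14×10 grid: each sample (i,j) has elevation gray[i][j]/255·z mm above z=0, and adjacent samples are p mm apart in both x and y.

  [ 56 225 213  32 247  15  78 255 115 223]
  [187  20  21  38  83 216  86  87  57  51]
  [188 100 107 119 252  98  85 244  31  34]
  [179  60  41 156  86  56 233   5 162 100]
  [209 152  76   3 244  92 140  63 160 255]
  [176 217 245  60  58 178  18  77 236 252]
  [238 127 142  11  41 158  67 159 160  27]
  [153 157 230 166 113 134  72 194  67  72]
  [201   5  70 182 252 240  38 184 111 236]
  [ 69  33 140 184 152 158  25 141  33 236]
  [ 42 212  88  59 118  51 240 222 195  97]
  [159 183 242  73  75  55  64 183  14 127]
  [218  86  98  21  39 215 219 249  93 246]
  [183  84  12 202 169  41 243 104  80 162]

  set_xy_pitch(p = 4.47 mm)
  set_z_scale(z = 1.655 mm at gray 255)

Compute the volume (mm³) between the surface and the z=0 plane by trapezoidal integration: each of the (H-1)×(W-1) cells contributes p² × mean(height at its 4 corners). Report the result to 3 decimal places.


height_mm = gray/255 × 1.655; cell vol = 4.47² × mean(4 corners)
unit = 4.47² × 1.655 / (4×255) = 0.03242 mm³ per gray-sum
row 0: Σ corner-gray over 9 cells = 4093  → 132.6950
row 1: Σ corner-gray over 9 cells = 3748  → 121.5101
row 2: Σ corner-gray over 9 cells = 4171  → 135.2238
row 3: Σ corner-gray over 9 cells = 4201  → 136.1964
row 4: Σ corner-gray over 9 cells = 4930  → 159.8305
row 5: Σ corner-gray over 9 cells = 4601  → 149.1644
row 6: Σ corner-gray over 9 cells = 4486  → 145.4361
row 7: Σ corner-gray over 9 cells = 5092  → 165.0826
row 8: Σ corner-gray over 9 cells = 4638  → 150.3639
row 9: Σ corner-gray over 9 cells = 4546  → 147.3813
row 10: Σ corner-gray over 9 cells = 4573  → 148.2566
row 11: Σ corner-gray over 9 cells = 4568  → 148.0945
row 12: Σ corner-gray over 9 cells = 4719  → 152.9899
Σ rows: total corner-gray = 58366  → 1892.2251 mm³

1892.225


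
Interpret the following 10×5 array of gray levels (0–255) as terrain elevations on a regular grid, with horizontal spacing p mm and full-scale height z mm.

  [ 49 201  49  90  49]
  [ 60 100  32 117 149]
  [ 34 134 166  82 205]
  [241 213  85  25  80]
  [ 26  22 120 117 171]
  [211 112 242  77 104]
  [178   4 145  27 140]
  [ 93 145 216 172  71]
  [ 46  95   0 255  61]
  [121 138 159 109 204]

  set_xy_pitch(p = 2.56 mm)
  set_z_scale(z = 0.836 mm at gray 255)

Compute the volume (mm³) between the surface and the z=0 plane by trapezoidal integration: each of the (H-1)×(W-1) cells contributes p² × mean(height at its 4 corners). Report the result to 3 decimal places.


height_mm = gray/255 × 0.836; cell vol = 2.56² × mean(4 corners)
unit = 2.56² × 0.836 / (4×255) = 0.00537138 mm³ per gray-sum
row 0: Σ corner-gray over 4 cells = 1485  → 7.9765
row 1: Σ corner-gray over 4 cells = 1710  → 9.1851
row 2: Σ corner-gray over 4 cells = 1970  → 10.5816
row 3: Σ corner-gray over 4 cells = 1682  → 9.0347
row 4: Σ corner-gray over 4 cells = 1892  → 10.1627
row 5: Σ corner-gray over 4 cells = 1847  → 9.9209
row 6: Σ corner-gray over 4 cells = 1900  → 10.2056
row 7: Σ corner-gray over 4 cells = 2037  → 10.9415
row 8: Σ corner-gray over 4 cells = 1944  → 10.4420
Σ rows: total corner-gray = 16467  → 88.4505 mm³

88.451


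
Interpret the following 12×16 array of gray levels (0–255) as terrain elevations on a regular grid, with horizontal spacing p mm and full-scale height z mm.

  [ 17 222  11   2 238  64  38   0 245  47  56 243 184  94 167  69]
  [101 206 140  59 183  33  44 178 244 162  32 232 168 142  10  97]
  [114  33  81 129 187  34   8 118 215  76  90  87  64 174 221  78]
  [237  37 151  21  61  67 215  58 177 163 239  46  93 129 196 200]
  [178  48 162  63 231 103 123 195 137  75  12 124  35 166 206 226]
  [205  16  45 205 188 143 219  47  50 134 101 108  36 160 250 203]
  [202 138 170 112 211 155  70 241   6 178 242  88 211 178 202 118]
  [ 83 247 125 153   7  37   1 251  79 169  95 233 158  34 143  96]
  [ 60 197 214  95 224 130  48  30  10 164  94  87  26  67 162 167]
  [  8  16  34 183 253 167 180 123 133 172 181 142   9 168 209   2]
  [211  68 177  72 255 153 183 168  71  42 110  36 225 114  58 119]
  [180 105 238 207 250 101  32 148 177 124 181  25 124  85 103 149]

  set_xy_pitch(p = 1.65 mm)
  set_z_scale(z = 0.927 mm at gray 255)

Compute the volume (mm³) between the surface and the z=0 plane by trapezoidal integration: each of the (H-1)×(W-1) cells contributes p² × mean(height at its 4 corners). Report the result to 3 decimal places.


height_mm = gray/255 × 0.927; cell vol = 1.65² × mean(4 corners)
unit = 1.65² × 0.927 / (4×255) = 0.00247427 mm³ per gray-sum
row 0: Σ corner-gray over 15 cells = 7172  → 17.7455
row 1: Σ corner-gray over 15 cells = 7090  → 17.5426
row 2: Σ corner-gray over 15 cells = 6969  → 17.2432
row 3: Σ corner-gray over 15 cells = 7507  → 18.5744
row 4: Σ corner-gray over 15 cells = 7576  → 18.7451
row 5: Σ corner-gray over 15 cells = 8536  → 21.1204
row 6: Σ corner-gray over 15 cells = 8367  → 20.7022
row 7: Σ corner-gray over 15 cells = 6966  → 17.2358
row 8: Σ corner-gray over 15 cells = 7273  → 17.9954
row 9: Σ corner-gray over 15 cells = 7744  → 19.1608
row 10: Σ corner-gray over 15 cells = 7923  → 19.6037
Σ rows: total corner-gray = 83123  → 205.6689 mm³

205.669


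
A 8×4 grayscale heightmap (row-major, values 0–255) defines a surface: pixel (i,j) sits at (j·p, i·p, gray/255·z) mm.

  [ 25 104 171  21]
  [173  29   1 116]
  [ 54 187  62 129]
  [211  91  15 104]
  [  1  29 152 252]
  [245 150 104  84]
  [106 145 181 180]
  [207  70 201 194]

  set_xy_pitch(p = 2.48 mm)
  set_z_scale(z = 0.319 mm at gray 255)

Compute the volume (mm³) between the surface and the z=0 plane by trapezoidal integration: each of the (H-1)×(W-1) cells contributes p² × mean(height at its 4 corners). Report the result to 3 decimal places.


height_mm = gray/255 × 0.319; cell vol = 2.48² × mean(4 corners)
unit = 2.48² × 0.319 / (4×255) = 0.00192351 mm³ per gray-sum
row 0: Σ corner-gray over 3 cells = 945  → 1.8177
row 1: Σ corner-gray over 3 cells = 1030  → 1.9812
row 2: Σ corner-gray over 3 cells = 1208  → 2.3236
row 3: Σ corner-gray over 3 cells = 1142  → 2.1966
row 4: Σ corner-gray over 3 cells = 1452  → 2.7929
row 5: Σ corner-gray over 3 cells = 1775  → 3.4142
row 6: Σ corner-gray over 3 cells = 1881  → 3.6181
Σ rows: total corner-gray = 9433  → 18.1444 mm³

18.144
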